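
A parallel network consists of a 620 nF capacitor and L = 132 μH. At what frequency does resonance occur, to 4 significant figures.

ω₀ = 1/√(LC) = 1/√(0.000132 × 6.2e-07) = 110500 rad/s
f₀ = ω₀/(2π) = 17.59 kHz

17.59 kHz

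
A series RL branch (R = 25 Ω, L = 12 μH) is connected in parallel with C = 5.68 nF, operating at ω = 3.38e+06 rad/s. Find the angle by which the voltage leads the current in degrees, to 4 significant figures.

X_L = ωL = 40.56 Ω
X_C = 1/(ωC) = 52.09 Ω
Branch 1 (R+jX_L): Z₁ = 25.00 + j40.56 Ω, |Z₁| = 47.65 Ω
Branch 2 (−jX_C): Z₂ = −j52.09 Ω
Parallel: Z = Z₁Z₂/(Z₁+Z₂), |Z| = 90.15 Ω, ∠Z = -6.894°

-6.894°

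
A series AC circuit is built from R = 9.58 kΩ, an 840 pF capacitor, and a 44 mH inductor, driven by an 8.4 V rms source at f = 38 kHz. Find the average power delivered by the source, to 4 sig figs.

5.530 mW

ω = 2πf = 238800 rad/s
X_L = ωL = 10510 Ω
X_C = 1/(ωC) = 4986 Ω
Net reactance X = X_L − X_C = 5519 Ω
Z = 9580 + j5519 Ω
|Z| = √(9580² + 5519²) = 11060 Ω
∠Z = arctan(5519/9580) = 29.95°
I = V/|Z| = 759.8 μA
P = VI cos φ = 8.4 × 0.0007598 × cos(29.95°) = 5.530 mW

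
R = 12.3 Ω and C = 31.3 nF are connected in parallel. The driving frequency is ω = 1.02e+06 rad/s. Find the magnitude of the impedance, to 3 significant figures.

11.4 Ω

X_C = 1/(ωC) = 31.3 Ω
Parallel: admittances add. Y = 1/R + jωC
Y = (0.0813 + j0.0319) S
|Y| = 0.0873 S → |Z| = 1/|Y| = 11.4 Ω, ∠Z = −∠Y = -21.4°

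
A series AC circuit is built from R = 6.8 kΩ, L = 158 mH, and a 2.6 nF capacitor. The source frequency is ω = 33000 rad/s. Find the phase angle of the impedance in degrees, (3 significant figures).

-43.4°

X_L = ωL = 5210 Ω
X_C = 1/(ωC) = 11700 Ω
Net reactance X = X_L − X_C = -6440 Ω
Z = 6800 − j6440 Ω
|Z| = √(6800² + 6440²) = 9370 Ω
∠Z = arctan(-6440/6800) = -43.4°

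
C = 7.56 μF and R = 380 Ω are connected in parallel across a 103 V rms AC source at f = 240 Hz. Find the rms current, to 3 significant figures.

1.21 A

ω = 2πf = 1508 rad/s
X_C = 1/(ωC) = 87.7 Ω
Parallel: admittances add. Y = 1/R + jωC
Y = (0.00263 + j0.0114) S
|Y| = 0.0117 S → |Z| = 1/|Y| = 85.5 Ω, ∠Z = −∠Y = -77.0°
I = V/|Z| = 103/85.5 = 1.21 A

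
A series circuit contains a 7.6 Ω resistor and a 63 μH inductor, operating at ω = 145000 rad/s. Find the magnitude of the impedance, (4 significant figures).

X_L = ωL = 9.135 Ω
Z = 7.600 + j9.135 Ω
|Z| = √(7.600² + 9.135²) = 11.88 Ω

11.88 Ω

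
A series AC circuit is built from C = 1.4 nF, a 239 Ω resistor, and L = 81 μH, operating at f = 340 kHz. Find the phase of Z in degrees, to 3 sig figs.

ω = 2πf = 2.136e+06 rad/s
X_L = ωL = 173 Ω
X_C = 1/(ωC) = 334 Ω
Net reactance X = X_L − X_C = -161 Ω
Z = 239 − j161 Ω
|Z| = √(239² + 161²) = 288 Ω
∠Z = arctan(-161/239) = -34.0°

-34.0°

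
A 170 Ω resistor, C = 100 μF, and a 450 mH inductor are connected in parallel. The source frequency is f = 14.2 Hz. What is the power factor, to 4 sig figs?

0.3454

ω = 2πf = 89.22 rad/s
X_L = ωL = 40.15 Ω
X_C = 1/(ωC) = 112.1 Ω
Parallel: admittances add. Y = 1/R + 1/(jωL) + jωC
Y = (0.005882 − j0.01598) S
|Y| = 0.01703 S → |Z| = 1/|Y| = 58.71 Ω, ∠Z = −∠Y = 69.80°
cos φ = cos(69.80°) = 0.3454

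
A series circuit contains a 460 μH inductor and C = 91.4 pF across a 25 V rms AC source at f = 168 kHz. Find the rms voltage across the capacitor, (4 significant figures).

ω = 2πf = 1.056e+06 rad/s
X_L = ωL = 485.6 Ω
X_C = 1/(ωC) = 10360 Ω
Net reactance X = X_L − X_C = -9879 Ω
Z = − j9879 Ω
|Z| = √(0² + 9879²) = 9879 Ω
I = V/|Z| = 2.531 mA
V_C = I·|Z_C| = 0.002531 × 10360 = 26.23 V

26.23 V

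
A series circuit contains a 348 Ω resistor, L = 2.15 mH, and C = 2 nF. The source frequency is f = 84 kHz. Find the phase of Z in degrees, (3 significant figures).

ω = 2πf = 527800 rad/s
X_L = ωL = 1130 Ω
X_C = 1/(ωC) = 947 Ω
Net reactance X = X_L − X_C = 187 Ω
Z = 348 + j187 Ω
|Z| = √(348² + 187²) = 395 Ω
∠Z = arctan(187/348) = 28.3°

28.3°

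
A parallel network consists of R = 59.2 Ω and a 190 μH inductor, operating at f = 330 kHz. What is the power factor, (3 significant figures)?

0.989

ω = 2πf = 2.073e+06 rad/s
X_L = ωL = 394 Ω
Parallel: admittances add. Y = 1/R + 1/(jωL)
Y = (0.0169 − j0.00254) S
|Y| = 0.0171 S → |Z| = 1/|Y| = 58.5 Ω, ∠Z = −∠Y = 8.55°
cos φ = cos(8.55°) = 0.989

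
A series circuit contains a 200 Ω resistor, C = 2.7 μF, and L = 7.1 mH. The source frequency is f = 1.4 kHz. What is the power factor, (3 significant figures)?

ω = 2πf = 8796 rad/s
X_L = ωL = 62.5 Ω
X_C = 1/(ωC) = 42.1 Ω
Net reactance X = X_L − X_C = 20.4 Ω
Z = 200 + j20.4 Ω
|Z| = √(200² + 20.4²) = 201 Ω
∠Z = arctan(20.4/200) = 5.81°
cos φ = cos(5.81°) = 0.995

0.995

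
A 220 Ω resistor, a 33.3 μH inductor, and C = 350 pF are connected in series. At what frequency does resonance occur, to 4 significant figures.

1.474 MHz

ω₀ = 1/√(LC) = 1/√(3.33e-05 × 3.5e-10) = 9.263e+06 rad/s
f₀ = ω₀/(2π) = 1.474 MHz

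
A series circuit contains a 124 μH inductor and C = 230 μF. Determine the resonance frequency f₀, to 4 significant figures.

942.4 Hz

ω₀ = 1/√(LC) = 1/√(0.000124 × 0.00023) = 5921 rad/s
f₀ = ω₀/(2π) = 942.4 Hz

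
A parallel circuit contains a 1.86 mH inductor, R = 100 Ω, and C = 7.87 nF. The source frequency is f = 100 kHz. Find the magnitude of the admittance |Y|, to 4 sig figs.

ω = 2πf = 628300 rad/s
X_L = ωL = 1169 Ω
X_C = 1/(ωC) = 202.2 Ω
Parallel: admittances add. Y = 1/R + 1/(jωL) + jωC
Y = (0.01000 + j0.004089) S
|Y| = 0.01080 S → |Z| = 1/|Y| = 92.56 Ω, ∠Z = −∠Y = -22.24°

10.80 mS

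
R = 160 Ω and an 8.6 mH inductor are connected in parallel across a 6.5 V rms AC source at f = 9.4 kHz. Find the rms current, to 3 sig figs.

42.6 mA

ω = 2πf = 59060 rad/s
X_L = ωL = 508 Ω
Parallel: admittances add. Y = 1/R + 1/(jωL)
Y = (0.00625 − j0.00197) S
|Y| = 0.00655 S → |Z| = 1/|Y| = 153 Ω, ∠Z = −∠Y = 17.5°
I = V/|Z| = 6.5/153 = 42.6 mA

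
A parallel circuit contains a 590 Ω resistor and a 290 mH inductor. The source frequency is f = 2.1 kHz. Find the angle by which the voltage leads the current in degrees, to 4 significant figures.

ω = 2πf = 13190 rad/s
X_L = ωL = 3826 Ω
Parallel: admittances add. Y = 1/R + 1/(jωL)
Y = (0.001695 − j0.0002613) S
|Y| = 0.001715 S → |Z| = 1/|Y| = 583.1 Ω, ∠Z = −∠Y = 8.765°

8.765°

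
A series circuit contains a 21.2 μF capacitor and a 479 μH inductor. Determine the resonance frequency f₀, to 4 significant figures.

1.579 kHz

ω₀ = 1/√(LC) = 1/√(0.000479 × 2.12e-05) = 9923 rad/s
f₀ = ω₀/(2π) = 1.579 kHz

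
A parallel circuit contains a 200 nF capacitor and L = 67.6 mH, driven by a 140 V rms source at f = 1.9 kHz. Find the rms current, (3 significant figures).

ω = 2πf = 11940 rad/s
X_L = ωL = 807 Ω
X_C = 1/(ωC) = 419 Ω
Parallel: admittances add. Y = 1/(jωL) + jωC
Y = (0 + j0.00115) S
|Y| = 0.00115 S → |Z| = 1/|Y| = 871 Ω, ∠Z = −∠Y = -90.0°
I = V/|Z| = 140/871 = 161 mA

161 mA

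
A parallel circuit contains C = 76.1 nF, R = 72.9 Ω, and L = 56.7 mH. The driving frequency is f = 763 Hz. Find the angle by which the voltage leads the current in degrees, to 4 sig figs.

13.58°

ω = 2πf = 4794 rad/s
X_L = ωL = 271.8 Ω
X_C = 1/(ωC) = 2741 Ω
Parallel: admittances add. Y = 1/R + 1/(jωL) + jωC
Y = (0.01372 − j0.003314) S
|Y| = 0.01411 S → |Z| = 1/|Y| = 70.86 Ω, ∠Z = −∠Y = 13.58°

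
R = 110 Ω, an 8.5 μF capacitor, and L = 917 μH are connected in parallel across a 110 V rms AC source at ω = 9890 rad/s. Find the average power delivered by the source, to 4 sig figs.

X_L = ωL = 9.069 Ω
X_C = 1/(ωC) = 11.90 Ω
Parallel: admittances add. Y = 1/R + 1/(jωL) + jωC
Y = (0.009091 − j0.02620) S
|Y| = 0.02773 S → |Z| = 1/|Y| = 36.06 Ω, ∠Z = −∠Y = 70.86°
I = V/|Z| = 3.050 A
P = VI cos φ = 110 × 3.050 × cos(70.86°) = 110.0 W

110.0 W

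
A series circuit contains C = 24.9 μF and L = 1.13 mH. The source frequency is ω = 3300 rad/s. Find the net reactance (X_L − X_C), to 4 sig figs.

X_L = ωL = 3.729 Ω
X_C = 1/(ωC) = 12.17 Ω
X = 3.729 − 12.17 = -8.441 Ω

-8.441 Ω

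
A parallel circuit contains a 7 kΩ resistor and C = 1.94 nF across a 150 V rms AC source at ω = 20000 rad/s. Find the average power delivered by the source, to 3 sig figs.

3.21 W

X_C = 1/(ωC) = 25800 Ω
Parallel: admittances add. Y = 1/R + jωC
Y = (0.000143 + j3.88e-05) S
|Y| = 0.000148 S → |Z| = 1/|Y| = 6760 Ω, ∠Z = −∠Y = -15.2°
I = V/|Z| = 22.2 mA
P = VI cos φ = 150 × 0.0222 × cos(-15.2°) = 3.21 W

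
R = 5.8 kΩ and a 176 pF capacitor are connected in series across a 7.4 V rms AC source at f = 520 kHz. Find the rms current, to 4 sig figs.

1.222 mA

ω = 2πf = 3.267e+06 rad/s
X_C = 1/(ωC) = 1739 Ω
Z = 5800 − j1739 Ω
|Z| = √(5800² + 1739²) = 6055 Ω
I = V/|Z| = 7.4/6055 = 1.222 mA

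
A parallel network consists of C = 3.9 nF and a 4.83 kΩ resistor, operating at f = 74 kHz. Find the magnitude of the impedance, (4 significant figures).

ω = 2πf = 465000 rad/s
X_C = 1/(ωC) = 551.5 Ω
Parallel: admittances add. Y = 1/R + jωC
Y = (0.0002070 + j0.001813) S
|Y| = 0.001825 S → |Z| = 1/|Y| = 547.9 Ω, ∠Z = −∠Y = -83.49°

547.9 Ω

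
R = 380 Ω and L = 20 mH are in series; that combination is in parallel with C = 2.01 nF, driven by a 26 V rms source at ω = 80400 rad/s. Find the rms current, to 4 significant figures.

11.69 mA

X_L = ωL = 1608 Ω
X_C = 1/(ωC) = 6188 Ω
Branch 1 (R+jX_L): Z₁ = 380.0 + j1608 Ω, |Z₁| = 1652 Ω
Branch 2 (−jX_C): Z₂ = −j6188 Ω
Parallel: Z = Z₁Z₂/(Z₁+Z₂), |Z| = 2225 Ω, ∠Z = 71.96°
I = V/|Z| = 26/2225 = 11.69 mA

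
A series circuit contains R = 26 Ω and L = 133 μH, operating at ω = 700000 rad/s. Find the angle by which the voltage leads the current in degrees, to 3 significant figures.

X_L = ωL = 93.1 Ω
Z = 26.0 + j93.1 Ω
|Z| = √(26.0² + 93.1²) = 96.7 Ω
∠Z = arctan(93.1/26.0) = 74.4°

74.4°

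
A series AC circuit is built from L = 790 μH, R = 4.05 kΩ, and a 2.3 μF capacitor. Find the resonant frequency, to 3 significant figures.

3.73 kHz

ω₀ = 1/√(LC) = 1/√(0.00079 × 2.3e-06) = 23460 rad/s
f₀ = ω₀/(2π) = 3.73 kHz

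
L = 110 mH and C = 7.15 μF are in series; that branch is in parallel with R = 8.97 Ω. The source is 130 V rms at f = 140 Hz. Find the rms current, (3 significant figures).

14.6 A

ω = 2πf = 879.6 rad/s
X_L = ωL = 96.8 Ω
X_C = 1/(ωC) = 159 Ω
Branch 1: Z₁ = R = 8.97 Ω
Branch 2 (series LC): Z₂ = j(X_L − X_C) = −j62.2 Ω
Parallel: Z = Z₁Z₂/(Z₁+Z₂), |Z| = 8.88 Ω, ∠Z = -8.20°
I = V/|Z| = 130/8.88 = 14.6 A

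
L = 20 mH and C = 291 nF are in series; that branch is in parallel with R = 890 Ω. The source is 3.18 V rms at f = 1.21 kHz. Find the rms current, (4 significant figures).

ω = 2πf = 7603 rad/s
X_L = ωL = 152.1 Ω
X_C = 1/(ωC) = 452.0 Ω
Branch 1: Z₁ = R = 890.0 Ω
Branch 2 (series LC): Z₂ = j(X_L − X_C) = −j300.0 Ω
Parallel: Z = Z₁Z₂/(Z₁+Z₂), |Z| = 284.2 Ω, ∠Z = -71.38°
I = V/|Z| = 3.18/284.2 = 11.19 mA

11.19 mA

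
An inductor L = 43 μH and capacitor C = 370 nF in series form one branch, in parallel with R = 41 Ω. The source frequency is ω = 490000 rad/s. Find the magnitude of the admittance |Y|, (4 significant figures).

X_L = ωL = 21.07 Ω
X_C = 1/(ωC) = 5.516 Ω
Branch 1: Z₁ = R = 41.00 Ω
Branch 2 (series LC): Z₂ = j(X_L − X_C) = j15.55 Ω
Parallel: Z = Z₁Z₂/(Z₁+Z₂), |Z| = 14.54 Ω, ∠Z = 69.22°
|Y| = 1/|Z| = 68.76 mS

68.76 mS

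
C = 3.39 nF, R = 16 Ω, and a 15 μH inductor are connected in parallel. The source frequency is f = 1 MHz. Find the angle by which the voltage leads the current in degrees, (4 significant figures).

-9.706°

ω = 2πf = 6.283e+06 rad/s
X_L = ωL = 94.25 Ω
X_C = 1/(ωC) = 46.95 Ω
Parallel: admittances add. Y = 1/R + 1/(jωL) + jωC
Y = (0.06250 + j0.01069) S
|Y| = 0.06341 S → |Z| = 1/|Y| = 15.77 Ω, ∠Z = −∠Y = -9.706°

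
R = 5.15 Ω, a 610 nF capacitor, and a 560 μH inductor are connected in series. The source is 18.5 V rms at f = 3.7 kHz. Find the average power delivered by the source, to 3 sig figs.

529 mW

ω = 2πf = 23250 rad/s
X_L = ωL = 13.0 Ω
X_C = 1/(ωC) = 70.5 Ω
Net reactance X = X_L − X_C = -57.5 Ω
Z = 5.15 − j57.5 Ω
|Z| = √(5.15² + 57.5²) = 57.7 Ω
∠Z = arctan(-57.5/5.15) = -84.9°
I = V/|Z| = 320 mA
P = VI cos φ = 18.5 × 0.320 × cos(-84.9°) = 529 mW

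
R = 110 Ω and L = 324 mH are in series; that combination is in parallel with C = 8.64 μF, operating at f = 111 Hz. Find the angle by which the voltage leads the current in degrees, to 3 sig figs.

ω = 2πf = 697.4 rad/s
X_L = ωL = 226 Ω
X_C = 1/(ωC) = 166 Ω
Branch 1 (R+jX_L): Z₁ = 110 + j226 Ω, |Z₁| = 251 Ω
Branch 2 (−jX_C): Z₂ = −j166 Ω
Parallel: Z = Z₁Z₂/(Z₁+Z₂), |Z| = 333 Ω, ∠Z = -54.6°

-54.6°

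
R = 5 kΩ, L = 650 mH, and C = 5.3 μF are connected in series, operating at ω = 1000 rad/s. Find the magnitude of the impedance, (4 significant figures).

5021 Ω

X_L = ωL = 650.0 Ω
X_C = 1/(ωC) = 188.7 Ω
Net reactance X = X_L − X_C = 461.3 Ω
Z = 5000 + j461.3 Ω
|Z| = √(5000² + 461.3²) = 5021 Ω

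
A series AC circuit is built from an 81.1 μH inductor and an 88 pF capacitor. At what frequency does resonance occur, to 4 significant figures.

ω₀ = 1/√(LC) = 1/√(8.11e-05 × 8.8e-11) = 1.184e+07 rad/s
f₀ = ω₀/(2π) = 1.884 MHz

1.884 MHz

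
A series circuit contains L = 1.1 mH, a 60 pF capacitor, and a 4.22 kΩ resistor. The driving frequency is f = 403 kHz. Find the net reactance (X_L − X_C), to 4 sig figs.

ω = 2πf = 2.532e+06 rad/s
X_L = ωL = 2785 Ω
X_C = 1/(ωC) = 6582 Ω
X = 2785 − 6582 = -3797 Ω

-3797 Ω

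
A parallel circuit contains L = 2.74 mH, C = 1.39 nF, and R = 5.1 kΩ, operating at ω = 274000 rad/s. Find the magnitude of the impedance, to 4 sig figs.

X_L = ωL = 750.8 Ω
X_C = 1/(ωC) = 2626 Ω
Parallel: admittances add. Y = 1/R + 1/(jωL) + jωC
Y = (0.0001961 − j0.0009511) S
|Y| = 0.0009711 S → |Z| = 1/|Y| = 1030 Ω, ∠Z = −∠Y = 78.35°

1030 Ω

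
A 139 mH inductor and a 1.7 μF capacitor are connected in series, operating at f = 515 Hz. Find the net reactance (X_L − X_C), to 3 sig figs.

268 Ω

ω = 2πf = 3236 rad/s
X_L = ωL = 450 Ω
X_C = 1/(ωC) = 182 Ω
X = 450 − 182 = 268 Ω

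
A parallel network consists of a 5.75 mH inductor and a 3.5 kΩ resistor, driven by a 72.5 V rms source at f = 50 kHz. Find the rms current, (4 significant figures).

45.17 mA

ω = 2πf = 314200 rad/s
X_L = ωL = 1806 Ω
Parallel: admittances add. Y = 1/R + 1/(jωL)
Y = (0.0002857 − j0.0005536) S
|Y| = 0.0006230 S → |Z| = 1/|Y| = 1605 Ω, ∠Z = −∠Y = 62.70°
I = V/|Z| = 72.5/1605 = 45.17 mA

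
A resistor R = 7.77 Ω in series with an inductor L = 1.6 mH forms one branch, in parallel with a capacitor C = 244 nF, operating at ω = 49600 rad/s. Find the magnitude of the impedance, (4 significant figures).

781.6 Ω

X_L = ωL = 79.36 Ω
X_C = 1/(ωC) = 82.63 Ω
Branch 1 (R+jX_L): Z₁ = 7.770 + j79.36 Ω, |Z₁| = 79.74 Ω
Branch 2 (−jX_C): Z₂ = −j82.63 Ω
Parallel: Z = Z₁Z₂/(Z₁+Z₂), |Z| = 781.6 Ω, ∠Z = 17.22°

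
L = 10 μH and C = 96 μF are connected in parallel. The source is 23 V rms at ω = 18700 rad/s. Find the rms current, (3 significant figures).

X_L = ωL = 0.187 Ω
X_C = 1/(ωC) = 0.557 Ω
Parallel: admittances add. Y = 1/(jωL) + jωC
Y = (0 − j3.55) S
|Y| = 3.55 S → |Z| = 1/|Y| = 0.282 Ω, ∠Z = −∠Y = 90.0°
I = V/|Z| = 23/0.282 = 81.7 A

81.7 A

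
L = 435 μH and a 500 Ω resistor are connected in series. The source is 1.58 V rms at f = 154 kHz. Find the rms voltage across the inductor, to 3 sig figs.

ω = 2πf = 967600 rad/s
X_L = ωL = 421 Ω
Z = 500 + j421 Ω
|Z| = √(500² + 421²) = 654 Ω
I = V/|Z| = 2.42 mA
V_L = I·|Z_L| = 0.00242 × 421 = 1.02 V

1.02 V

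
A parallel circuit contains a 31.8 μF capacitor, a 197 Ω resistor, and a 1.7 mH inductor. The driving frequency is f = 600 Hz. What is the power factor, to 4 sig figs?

ω = 2πf = 3770 rad/s
X_L = ωL = 6.409 Ω
X_C = 1/(ωC) = 8.341 Ω
Parallel: admittances add. Y = 1/R + 1/(jωL) + jωC
Y = (0.005076 − j0.03615) S
|Y| = 0.03651 S → |Z| = 1/|Y| = 27.39 Ω, ∠Z = −∠Y = 82.01°
cos φ = cos(82.01°) = 0.1391

0.1391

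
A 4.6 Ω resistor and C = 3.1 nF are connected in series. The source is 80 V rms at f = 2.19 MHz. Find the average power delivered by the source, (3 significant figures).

51.6 W

ω = 2πf = 1.376e+07 rad/s
X_C = 1/(ωC) = 23.4 Ω
Z = 4.60 − j23.4 Ω
|Z| = √(4.60² + 23.4²) = 23.9 Ω
∠Z = arctan(-23.4/4.60) = -78.9°
I = V/|Z| = 3.35 A
P = VI cos φ = 80 × 3.35 × cos(-78.9°) = 51.6 W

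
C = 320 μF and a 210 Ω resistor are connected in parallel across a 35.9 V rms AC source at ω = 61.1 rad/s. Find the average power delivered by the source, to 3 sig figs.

6.14 W

X_C = 1/(ωC) = 51.1 Ω
Parallel: admittances add. Y = 1/R + jωC
Y = (0.00476 + j0.0196) S
|Y| = 0.0201 S → |Z| = 1/|Y| = 49.7 Ω, ∠Z = −∠Y = -76.3°
I = V/|Z| = 722 mA
P = VI cos φ = 35.9 × 0.722 × cos(-76.3°) = 6.14 W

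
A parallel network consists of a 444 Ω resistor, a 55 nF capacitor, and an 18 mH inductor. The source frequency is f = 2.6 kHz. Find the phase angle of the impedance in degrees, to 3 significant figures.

ω = 2πf = 16340 rad/s
X_L = ωL = 294 Ω
X_C = 1/(ωC) = 1110 Ω
Parallel: admittances add. Y = 1/R + 1/(jωL) + jωC
Y = (0.00225 − j0.00250) S
|Y| = 0.00337 S → |Z| = 1/|Y| = 297 Ω, ∠Z = −∠Y = 48.0°

48.0°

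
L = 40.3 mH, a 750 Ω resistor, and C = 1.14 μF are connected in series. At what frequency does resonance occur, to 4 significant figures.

ω₀ = 1/√(LC) = 1/√(0.0403 × 1.14e-06) = 4665 rad/s
f₀ = ω₀/(2π) = 742.5 Hz

742.5 Hz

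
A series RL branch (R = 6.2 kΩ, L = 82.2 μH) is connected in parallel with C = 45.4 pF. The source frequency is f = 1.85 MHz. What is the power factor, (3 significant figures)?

ω = 2πf = 1.162e+07 rad/s
X_L = ωL = 955 Ω
X_C = 1/(ωC) = 1890 Ω
Branch 1 (R+jX_L): Z₁ = 6200 + j955 Ω, |Z₁| = 6270 Ω
Branch 2 (−jX_C): Z₂ = −j1890 Ω
Parallel: Z = Z₁Z₂/(Z₁+Z₂), |Z| = 1900 Ω, ∠Z = -72.6°
cos φ = cos(-72.6°) = 0.299

0.299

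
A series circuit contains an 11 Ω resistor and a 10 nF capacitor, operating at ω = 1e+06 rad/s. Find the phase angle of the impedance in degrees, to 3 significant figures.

X_C = 1/(ωC) = 100 Ω
Z = 11.0 − j100 Ω
|Z| = √(11.0² + 100²) = 101 Ω
∠Z = arctan(-100/11.0) = -83.7°

-83.7°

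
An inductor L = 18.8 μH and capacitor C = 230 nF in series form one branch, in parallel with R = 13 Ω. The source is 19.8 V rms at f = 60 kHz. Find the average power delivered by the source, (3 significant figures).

ω = 2πf = 377000 rad/s
X_L = ωL = 7.09 Ω
X_C = 1/(ωC) = 11.5 Ω
Branch 1: Z₁ = R = 13.0 Ω
Branch 2 (series LC): Z₂ = j(X_L − X_C) = −j4.45 Ω
Parallel: Z = Z₁Z₂/(Z₁+Z₂), |Z| = 4.21 Ω, ∠Z = -71.1°
I = V/|Z| = 4.71 A
P = VI cos φ = 19.8 × 4.71 × cos(-71.1°) = 30.2 W

30.2 W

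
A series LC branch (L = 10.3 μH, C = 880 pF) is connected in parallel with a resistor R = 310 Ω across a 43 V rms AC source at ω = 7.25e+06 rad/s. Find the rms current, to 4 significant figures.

X_L = ωL = 74.67 Ω
X_C = 1/(ωC) = 156.7 Ω
Branch 1: Z₁ = R = 310.0 Ω
Branch 2 (series LC): Z₂ = j(X_L − X_C) = −j82.06 Ω
Parallel: Z = Z₁Z₂/(Z₁+Z₂), |Z| = 79.33 Ω, ∠Z = -75.17°
I = V/|Z| = 43/79.33 = 542.0 mA

542.0 mA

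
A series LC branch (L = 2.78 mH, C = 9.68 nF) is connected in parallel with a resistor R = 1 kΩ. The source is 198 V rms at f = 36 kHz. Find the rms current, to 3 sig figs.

ω = 2πf = 226200 rad/s
X_L = ωL = 629 Ω
X_C = 1/(ωC) = 457 Ω
Branch 1: Z₁ = R = 1000 Ω
Branch 2 (series LC): Z₂ = j(X_L − X_C) = j172 Ω
Parallel: Z = Z₁Z₂/(Z₁+Z₂), |Z| = 170 Ω, ∠Z = 80.2°
I = V/|Z| = 198/170 = 1.17 A

1.17 A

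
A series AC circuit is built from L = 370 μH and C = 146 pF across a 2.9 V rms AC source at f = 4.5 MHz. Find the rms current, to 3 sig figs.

ω = 2πf = 2.827e+07 rad/s
X_L = ωL = 10500 Ω
X_C = 1/(ωC) = 242 Ω
Net reactance X = X_L − X_C = 10200 Ω
Z = j10200 Ω
|Z| = √(0² + 10200²) = 10200 Ω
I = V/|Z| = 2.9/10200 = 284 μA

284 μA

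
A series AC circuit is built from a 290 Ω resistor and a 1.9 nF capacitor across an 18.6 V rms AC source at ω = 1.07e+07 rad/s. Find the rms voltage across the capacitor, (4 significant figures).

X_C = 1/(ωC) = 49.19 Ω
Z = 290.0 − j49.19 Ω
|Z| = √(290.0² + 49.19²) = 294.1 Ω
I = V/|Z| = 63.23 mA
V_C = I·|Z_C| = 0.06323 × 49.19 = 3.110 V

3.110 V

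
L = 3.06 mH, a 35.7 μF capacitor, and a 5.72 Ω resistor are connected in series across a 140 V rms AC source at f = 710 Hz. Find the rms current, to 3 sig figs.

ω = 2πf = 4461 rad/s
X_L = ωL = 13.7 Ω
X_C = 1/(ωC) = 6.28 Ω
Net reactance X = X_L − X_C = 7.37 Ω
Z = 5.72 + j7.37 Ω
|Z| = √(5.72² + 7.37²) = 9.33 Ω
I = V/|Z| = 140/9.33 = 15.0 A

15.0 A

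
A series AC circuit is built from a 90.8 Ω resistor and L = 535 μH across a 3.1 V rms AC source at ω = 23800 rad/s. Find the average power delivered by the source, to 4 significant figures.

103.8 mW

X_L = ωL = 12.73 Ω
Z = 90.80 + j12.73 Ω
|Z| = √(90.80² + 12.73²) = 91.69 Ω
∠Z = arctan(12.73/90.80) = 7.983°
I = V/|Z| = 33.81 mA
P = VI cos φ = 3.1 × 0.03381 × cos(7.983°) = 103.8 mW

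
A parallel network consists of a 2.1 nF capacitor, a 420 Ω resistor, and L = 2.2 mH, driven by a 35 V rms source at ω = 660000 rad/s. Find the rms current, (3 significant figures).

X_L = ωL = 1450 Ω
X_C = 1/(ωC) = 722 Ω
Parallel: admittances add. Y = 1/R + 1/(jωL) + jωC
Y = (0.00238 + j0.000697) S
|Y| = 0.00248 S → |Z| = 1/|Y| = 403 Ω, ∠Z = −∠Y = -16.3°
I = V/|Z| = 35/403 = 86.8 mA

86.8 mA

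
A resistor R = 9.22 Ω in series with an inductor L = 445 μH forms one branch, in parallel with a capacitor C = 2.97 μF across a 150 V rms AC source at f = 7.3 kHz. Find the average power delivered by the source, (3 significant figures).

414 W

ω = 2πf = 45870 rad/s
X_L = ωL = 20.4 Ω
X_C = 1/(ωC) = 7.34 Ω
Branch 1 (R+jX_L): Z₁ = 9.22 + j20.4 Ω, |Z₁| = 22.4 Ω
Branch 2 (−jX_C): Z₂ = −j7.34 Ω
Parallel: Z = Z₁Z₂/(Z₁+Z₂), |Z| = 10.3 Ω, ∠Z = -79.1°
I = V/|Z| = 14.6 A
P = VI cos φ = 150 × 14.6 × cos(-79.1°) = 414 W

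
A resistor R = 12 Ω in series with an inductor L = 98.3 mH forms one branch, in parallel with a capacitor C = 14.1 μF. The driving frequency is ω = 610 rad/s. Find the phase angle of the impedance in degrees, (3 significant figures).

66.7°

X_L = ωL = 60.0 Ω
X_C = 1/(ωC) = 116 Ω
Branch 1 (R+jX_L): Z₁ = 12.0 + j60.0 Ω, |Z₁| = 61.2 Ω
Branch 2 (−jX_C): Z₂ = −j116 Ω
Parallel: Z = Z₁Z₂/(Z₁+Z₂), |Z| = 124 Ω, ∠Z = 66.7°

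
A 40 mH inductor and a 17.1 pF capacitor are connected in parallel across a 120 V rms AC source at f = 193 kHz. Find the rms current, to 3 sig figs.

ω = 2πf = 1.213e+06 rad/s
X_L = ωL = 48500 Ω
X_C = 1/(ωC) = 48200 Ω
Parallel: admittances add. Y = 1/(jωL) + jωC
Y = (0 + j1.2e-07) S
|Y| = 1.2e-07 S → |Z| = 1/|Y| = 8.3e+06 Ω, ∠Z = −∠Y = -90.0°
I = V/|Z| = 120/8.3e+06 = 14.5 μA

14.5 μA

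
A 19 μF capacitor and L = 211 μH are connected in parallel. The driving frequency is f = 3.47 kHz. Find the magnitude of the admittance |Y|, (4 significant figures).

196.9 mS

ω = 2πf = 21800 rad/s
X_L = ωL = 4.600 Ω
X_C = 1/(ωC) = 2.414 Ω
Parallel: admittances add. Y = 1/(jωL) + jωC
Y = (0 + j0.1969) S
|Y| = 0.1969 S → |Z| = 1/|Y| = 5.079 Ω, ∠Z = −∠Y = -90.00°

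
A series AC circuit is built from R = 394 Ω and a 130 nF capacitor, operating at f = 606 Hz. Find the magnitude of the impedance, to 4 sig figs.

2058 Ω

ω = 2πf = 3808 rad/s
X_C = 1/(ωC) = 2020 Ω
Z = 394.0 − j2020 Ω
|Z| = √(394.0² + 2020²) = 2058 Ω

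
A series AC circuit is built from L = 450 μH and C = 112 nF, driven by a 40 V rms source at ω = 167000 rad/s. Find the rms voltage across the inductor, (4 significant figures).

X_L = ωL = 75.15 Ω
X_C = 1/(ωC) = 53.46 Ω
Net reactance X = X_L − X_C = 21.69 Ω
Z = j21.69 Ω
|Z| = √(0² + 21.69²) = 21.69 Ω
I = V/|Z| = 1.845 A
V_L = I·|Z_L| = 1.845 × 75.15 = 138.6 V

138.6 V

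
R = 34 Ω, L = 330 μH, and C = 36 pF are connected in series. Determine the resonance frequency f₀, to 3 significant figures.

ω₀ = 1/√(LC) = 1/√(0.00033 × 3.6e-11) = 9.175e+06 rad/s
f₀ = ω₀/(2π) = 1.46 MHz

1.46 MHz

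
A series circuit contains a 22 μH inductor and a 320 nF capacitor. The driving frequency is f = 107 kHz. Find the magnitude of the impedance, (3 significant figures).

10.1 Ω

ω = 2πf = 672300 rad/s
X_L = ωL = 14.8 Ω
X_C = 1/(ωC) = 4.65 Ω
Net reactance X = X_L − X_C = 10.1 Ω
Z = j10.1 Ω
|Z| = √(0² + 10.1²) = 10.1 Ω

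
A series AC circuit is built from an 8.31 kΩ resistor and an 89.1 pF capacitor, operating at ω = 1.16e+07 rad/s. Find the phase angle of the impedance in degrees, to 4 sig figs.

-6.641°

X_C = 1/(ωC) = 967.5 Ω
Z = 8310 − j967.5 Ω
|Z| = √(8310² + 967.5²) = 8366 Ω
∠Z = arctan(-967.5/8310) = -6.641°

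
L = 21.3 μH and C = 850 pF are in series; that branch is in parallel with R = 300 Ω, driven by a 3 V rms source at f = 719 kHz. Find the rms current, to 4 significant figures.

20.83 mA

ω = 2πf = 4.518e+06 rad/s
X_L = ωL = 96.23 Ω
X_C = 1/(ωC) = 260.4 Ω
Branch 1: Z₁ = R = 300.0 Ω
Branch 2 (series LC): Z₂ = j(X_L − X_C) = −j164.2 Ω
Parallel: Z = Z₁Z₂/(Z₁+Z₂), |Z| = 144.0 Ω, ∠Z = -61.31°
I = V/|Z| = 3/144.0 = 20.83 mA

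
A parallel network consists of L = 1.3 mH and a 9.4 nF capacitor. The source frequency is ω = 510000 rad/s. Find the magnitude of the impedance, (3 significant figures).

X_L = ωL = 663 Ω
X_C = 1/(ωC) = 209 Ω
Parallel: admittances add. Y = 1/(jωL) + jωC
Y = (0 + j0.00329) S
|Y| = 0.00329 S → |Z| = 1/|Y| = 304 Ω, ∠Z = −∠Y = -90.0°

304 Ω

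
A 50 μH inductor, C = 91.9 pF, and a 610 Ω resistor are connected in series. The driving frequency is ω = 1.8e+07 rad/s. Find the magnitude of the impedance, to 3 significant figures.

X_L = ωL = 900 Ω
X_C = 1/(ωC) = 605 Ω
Net reactance X = X_L − X_C = 295 Ω
Z = 610 + j295 Ω
|Z| = √(610² + 295²) = 678 Ω

678 Ω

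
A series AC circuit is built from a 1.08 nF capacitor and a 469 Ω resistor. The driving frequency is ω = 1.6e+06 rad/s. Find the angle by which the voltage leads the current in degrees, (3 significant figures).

X_C = 1/(ωC) = 579 Ω
Z = 469 − j579 Ω
|Z| = √(469² + 579²) = 745 Ω
∠Z = arctan(-579/469) = -51.0°

-51.0°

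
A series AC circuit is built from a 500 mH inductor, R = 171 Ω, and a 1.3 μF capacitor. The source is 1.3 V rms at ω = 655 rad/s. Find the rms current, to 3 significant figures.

1.50 mA

X_L = ωL = 328 Ω
X_C = 1/(ωC) = 1170 Ω
Net reactance X = X_L − X_C = -847 Ω
Z = 171 − j847 Ω
|Z| = √(171² + 847²) = 864 Ω
I = V/|Z| = 1.3/864 = 1.50 mA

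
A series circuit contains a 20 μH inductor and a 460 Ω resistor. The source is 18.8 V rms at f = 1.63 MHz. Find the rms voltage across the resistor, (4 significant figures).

ω = 2πf = 1.024e+07 rad/s
X_L = ωL = 204.8 Ω
Z = 460.0 + j204.8 Ω
|Z| = √(460.0² + 204.8²) = 503.5 Ω
I = V/|Z| = 37.34 mA
V_R = I·|Z_R| = 0.03734 × 460.0 = 17.17 V

17.17 V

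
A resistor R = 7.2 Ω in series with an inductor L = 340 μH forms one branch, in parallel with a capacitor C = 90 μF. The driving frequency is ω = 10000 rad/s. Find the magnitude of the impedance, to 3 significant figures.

1.17 Ω

X_L = ωL = 3.40 Ω
X_C = 1/(ωC) = 1.11 Ω
Branch 1 (R+jX_L): Z₁ = 7.20 + j3.40 Ω, |Z₁| = 7.96 Ω
Branch 2 (−jX_C): Z₂ = −j1.11 Ω
Parallel: Z = Z₁Z₂/(Z₁+Z₂), |Z| = 1.17 Ω, ∠Z = -82.4°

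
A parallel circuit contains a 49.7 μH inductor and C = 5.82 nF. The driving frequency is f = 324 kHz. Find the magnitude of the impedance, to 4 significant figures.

ω = 2πf = 2.036e+06 rad/s
X_L = ωL = 101.2 Ω
X_C = 1/(ωC) = 84.40 Ω
Parallel: admittances add. Y = 1/(jωL) + jωC
Y = (0 + j0.001964) S
|Y| = 0.001964 S → |Z| = 1/|Y| = 509.1 Ω, ∠Z = −∠Y = -90.00°

509.1 Ω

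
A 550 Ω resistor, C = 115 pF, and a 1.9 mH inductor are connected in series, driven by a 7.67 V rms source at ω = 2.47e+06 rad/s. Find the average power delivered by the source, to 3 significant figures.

X_L = ωL = 4690 Ω
X_C = 1/(ωC) = 3520 Ω
Net reactance X = X_L − X_C = 1170 Ω
Z = 550 + j1170 Ω
|Z| = √(550² + 1170²) = 1300 Ω
∠Z = arctan(1170/550) = 64.9°
I = V/|Z| = 5.92 mA
P = VI cos φ = 7.67 × 0.00592 × cos(64.9°) = 19.3 mW

19.3 mW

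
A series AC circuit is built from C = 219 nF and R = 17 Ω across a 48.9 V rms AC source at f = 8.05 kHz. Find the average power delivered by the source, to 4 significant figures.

ω = 2πf = 50580 rad/s
X_C = 1/(ωC) = 90.28 Ω
Z = 17.00 − j90.28 Ω
|Z| = √(17.00² + 90.28²) = 91.86 Ω
∠Z = arctan(-90.28/17.00) = -79.34°
I = V/|Z| = 532.3 mA
P = VI cos φ = 48.9 × 0.5323 × cos(-79.34°) = 4.817 W

4.817 W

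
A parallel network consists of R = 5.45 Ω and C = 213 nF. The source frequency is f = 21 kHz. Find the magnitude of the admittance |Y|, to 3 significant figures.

186 mS

ω = 2πf = 131900 rad/s
X_C = 1/(ωC) = 35.6 Ω
Parallel: admittances add. Y = 1/R + jωC
Y = (0.183 + j0.0281) S
|Y| = 0.186 S → |Z| = 1/|Y| = 5.39 Ω, ∠Z = −∠Y = -8.71°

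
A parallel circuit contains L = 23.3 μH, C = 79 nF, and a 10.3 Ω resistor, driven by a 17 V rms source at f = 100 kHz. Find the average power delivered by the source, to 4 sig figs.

28.06 W

ω = 2πf = 628300 rad/s
X_L = ωL = 14.64 Ω
X_C = 1/(ωC) = 20.15 Ω
Parallel: admittances add. Y = 1/R + 1/(jωL) + jωC
Y = (0.09709 − j0.01867) S
|Y| = 0.09887 S → |Z| = 1/|Y| = 10.11 Ω, ∠Z = −∠Y = 10.88°
I = V/|Z| = 1.681 A
P = VI cos φ = 17 × 1.681 × cos(10.88°) = 28.06 W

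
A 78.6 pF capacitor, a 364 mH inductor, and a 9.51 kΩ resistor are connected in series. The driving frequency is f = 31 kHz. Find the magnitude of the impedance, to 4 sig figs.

11030 Ω

ω = 2πf = 194800 rad/s
X_L = ωL = 70900 Ω
X_C = 1/(ωC) = 65320 Ω
Net reactance X = X_L − X_C = 5581 Ω
Z = 9510 + j5581 Ω
|Z| = √(9510² + 5581²) = 11030 Ω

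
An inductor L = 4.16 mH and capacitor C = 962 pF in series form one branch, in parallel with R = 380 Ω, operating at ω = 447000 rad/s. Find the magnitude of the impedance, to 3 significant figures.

X_L = ωL = 1860 Ω
X_C = 1/(ωC) = 2330 Ω
Branch 1: Z₁ = R = 380 Ω
Branch 2 (series LC): Z₂ = j(X_L − X_C) = −j466 Ω
Parallel: Z = Z₁Z₂/(Z₁+Z₂), |Z| = 294 Ω, ∠Z = -39.2°

294 Ω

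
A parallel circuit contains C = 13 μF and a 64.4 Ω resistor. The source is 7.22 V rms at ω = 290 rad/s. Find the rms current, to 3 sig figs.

X_C = 1/(ωC) = 265 Ω
Parallel: admittances add. Y = 1/R + jωC
Y = (0.0155 + j0.00377) S
|Y| = 0.0160 S → |Z| = 1/|Y| = 62.6 Ω, ∠Z = −∠Y = -13.6°
I = V/|Z| = 7.22/62.6 = 115 mA

115 mA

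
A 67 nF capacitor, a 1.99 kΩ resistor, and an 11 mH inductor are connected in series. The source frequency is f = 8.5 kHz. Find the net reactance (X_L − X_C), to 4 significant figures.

ω = 2πf = 53410 rad/s
X_L = ωL = 587.5 Ω
X_C = 1/(ωC) = 279.5 Ω
X = 587.5 − 279.5 = 308.0 Ω

308.0 Ω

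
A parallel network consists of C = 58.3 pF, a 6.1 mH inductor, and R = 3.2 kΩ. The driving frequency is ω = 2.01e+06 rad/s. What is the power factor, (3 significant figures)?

0.994

X_L = ωL = 12300 Ω
X_C = 1/(ωC) = 8530 Ω
Parallel: admittances add. Y = 1/R + 1/(jωL) + jωC
Y = (0.000313 + j3.56e-05) S
|Y| = 0.000315 S → |Z| = 1/|Y| = 3180 Ω, ∠Z = −∠Y = -6.50°
cos φ = cos(-6.50°) = 0.994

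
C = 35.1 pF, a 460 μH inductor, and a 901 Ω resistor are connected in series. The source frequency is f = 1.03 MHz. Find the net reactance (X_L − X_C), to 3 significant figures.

-1430 Ω

ω = 2πf = 6.472e+06 rad/s
X_L = ωL = 2980 Ω
X_C = 1/(ωC) = 4400 Ω
X = 2980 − 4400 = -1430 Ω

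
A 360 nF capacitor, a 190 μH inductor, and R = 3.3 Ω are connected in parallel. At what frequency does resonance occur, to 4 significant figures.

19.24 kHz

ω₀ = 1/√(LC) = 1/√(0.00019 × 3.6e-07) = 120900 rad/s
f₀ = ω₀/(2π) = 19.24 kHz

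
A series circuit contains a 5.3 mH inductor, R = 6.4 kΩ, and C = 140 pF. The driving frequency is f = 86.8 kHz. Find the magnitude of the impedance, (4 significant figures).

ω = 2πf = 545400 rad/s
X_L = ωL = 2891 Ω
X_C = 1/(ωC) = 13100 Ω
Net reactance X = X_L − X_C = -10210 Ω
Z = 6400 − j10210 Ω
|Z| = √(6400² + 10210²) = 12050 Ω

12050 Ω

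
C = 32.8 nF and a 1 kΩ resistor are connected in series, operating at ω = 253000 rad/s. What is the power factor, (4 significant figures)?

X_C = 1/(ωC) = 120.5 Ω
Z = 1000 − j120.5 Ω
|Z| = √(1000² + 120.5²) = 1007 Ω
∠Z = arctan(-120.5/1000) = -6.871°
cos φ = cos(-6.871°) = 0.9928

0.9928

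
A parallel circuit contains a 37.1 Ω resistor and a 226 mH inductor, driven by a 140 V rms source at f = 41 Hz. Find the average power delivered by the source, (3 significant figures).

ω = 2πf = 257.6 rad/s
X_L = ωL = 58.2 Ω
Parallel: admittances add. Y = 1/R + 1/(jωL)
Y = (0.0270 − j0.0172) S
|Y| = 0.0320 S → |Z| = 1/|Y| = 31.3 Ω, ∠Z = −∠Y = 32.5°
I = V/|Z| = 4.47 A
P = VI cos φ = 140 × 4.47 × cos(32.5°) = 528 W

528 W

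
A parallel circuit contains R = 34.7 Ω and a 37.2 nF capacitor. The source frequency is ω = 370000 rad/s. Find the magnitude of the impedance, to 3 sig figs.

X_C = 1/(ωC) = 72.7 Ω
Parallel: admittances add. Y = 1/R + jωC
Y = (0.0288 + j0.0138) S
|Y| = 0.0319 S → |Z| = 1/|Y| = 31.3 Ω, ∠Z = −∠Y = -25.5°

31.3 Ω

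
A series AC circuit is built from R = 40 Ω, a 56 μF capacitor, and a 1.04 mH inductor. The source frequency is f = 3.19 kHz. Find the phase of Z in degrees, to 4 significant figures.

26.51°

ω = 2πf = 20040 rad/s
X_L = ωL = 20.85 Ω
X_C = 1/(ωC) = 0.8909 Ω
Net reactance X = X_L − X_C = 19.95 Ω
Z = 40.00 + j19.95 Ω
|Z| = √(40.00² + 19.95²) = 44.70 Ω
∠Z = arctan(19.95/40.00) = 26.51°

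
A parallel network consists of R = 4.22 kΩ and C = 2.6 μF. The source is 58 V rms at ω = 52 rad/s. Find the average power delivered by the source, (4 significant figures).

797.2 mW

X_C = 1/(ωC) = 7396 Ω
Parallel: admittances add. Y = 1/R + jωC
Y = (0.0002370 + j0.0001352) S
|Y| = 0.0002728 S → |Z| = 1/|Y| = 3665 Ω, ∠Z = −∠Y = -29.71°
I = V/|Z| = 15.82 mA
P = VI cos φ = 58 × 0.01582 × cos(-29.71°) = 797.2 mW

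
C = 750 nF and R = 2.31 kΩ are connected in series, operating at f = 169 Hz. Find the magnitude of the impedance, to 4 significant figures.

ω = 2πf = 1062 rad/s
X_C = 1/(ωC) = 1256 Ω
Z = 2310 − j1256 Ω
|Z| = √(2310² + 1256²) = 2629 Ω

2629 Ω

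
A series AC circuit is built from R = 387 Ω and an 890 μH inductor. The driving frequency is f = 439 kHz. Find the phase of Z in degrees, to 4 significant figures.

81.04°

ω = 2πf = 2.758e+06 rad/s
X_L = ωL = 2455 Ω
Z = 387.0 + j2455 Ω
|Z| = √(387.0² + 2455²) = 2485 Ω
∠Z = arctan(2455/387.0) = 81.04°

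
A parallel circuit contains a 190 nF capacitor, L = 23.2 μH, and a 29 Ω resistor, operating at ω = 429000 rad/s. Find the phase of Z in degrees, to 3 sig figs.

X_L = ωL = 9.95 Ω
X_C = 1/(ωC) = 12.3 Ω
Parallel: admittances add. Y = 1/R + 1/(jωL) + jωC
Y = (0.0345 − j0.0190) S
|Y| = 0.0394 S → |Z| = 1/|Y| = 25.4 Ω, ∠Z = −∠Y = 28.8°

28.8°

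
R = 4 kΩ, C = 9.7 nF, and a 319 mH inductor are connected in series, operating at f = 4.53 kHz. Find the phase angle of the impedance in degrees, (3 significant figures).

ω = 2πf = 28460 rad/s
X_L = ωL = 9080 Ω
X_C = 1/(ωC) = 3620 Ω
Net reactance X = X_L − X_C = 5460 Ω
Z = 4000 + j5460 Ω
|Z| = √(4000² + 5460²) = 6770 Ω
∠Z = arctan(5460/4000) = 53.8°

53.8°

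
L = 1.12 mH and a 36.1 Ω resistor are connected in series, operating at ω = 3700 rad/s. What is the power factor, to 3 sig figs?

0.993

X_L = ωL = 4.14 Ω
Z = 36.1 + j4.14 Ω
|Z| = √(36.1² + 4.14²) = 36.3 Ω
∠Z = arctan(4.14/36.1) = 6.55°
cos φ = cos(6.55°) = 0.993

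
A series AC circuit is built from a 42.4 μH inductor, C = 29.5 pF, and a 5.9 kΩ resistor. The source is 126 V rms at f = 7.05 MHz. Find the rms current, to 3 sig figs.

ω = 2πf = 4.43e+07 rad/s
X_L = ωL = 1880 Ω
X_C = 1/(ωC) = 765 Ω
Net reactance X = X_L − X_C = 1110 Ω
Z = 5900 + j1110 Ω
|Z| = √(5900² + 1110²) = 6000 Ω
I = V/|Z| = 126/6000 = 21.0 mA

21.0 mA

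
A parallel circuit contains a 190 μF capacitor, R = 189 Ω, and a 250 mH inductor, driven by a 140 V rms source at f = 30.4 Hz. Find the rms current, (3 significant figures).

ω = 2πf = 191.0 rad/s
X_L = ωL = 47.8 Ω
X_C = 1/(ωC) = 27.6 Ω
Parallel: admittances add. Y = 1/R + 1/(jωL) + jωC
Y = (0.00529 + j0.0154) S
|Y| = 0.0162 S → |Z| = 1/|Y| = 61.6 Ω, ∠Z = −∠Y = -71.0°
I = V/|Z| = 140/61.6 = 2.27 A

2.27 A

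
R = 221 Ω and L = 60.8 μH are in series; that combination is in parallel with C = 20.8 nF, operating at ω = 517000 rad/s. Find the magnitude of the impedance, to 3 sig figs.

90.5 Ω

X_L = ωL = 31.4 Ω
X_C = 1/(ωC) = 93.0 Ω
Branch 1 (R+jX_L): Z₁ = 221 + j31.4 Ω, |Z₁| = 223 Ω
Branch 2 (−jX_C): Z₂ = −j93.0 Ω
Parallel: Z = Z₁Z₂/(Z₁+Z₂), |Z| = 90.5 Ω, ∠Z = -66.3°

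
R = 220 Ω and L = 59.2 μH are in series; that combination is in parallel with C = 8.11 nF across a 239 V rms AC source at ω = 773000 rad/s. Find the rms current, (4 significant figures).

X_L = ωL = 45.76 Ω
X_C = 1/(ωC) = 159.5 Ω
Branch 1 (R+jX_L): Z₁ = 220.0 + j45.76 Ω, |Z₁| = 224.7 Ω
Branch 2 (−jX_C): Z₂ = −j159.5 Ω
Parallel: Z = Z₁Z₂/(Z₁+Z₂), |Z| = 144.7 Ω, ∠Z = -50.91°
I = V/|Z| = 239/144.7 = 1.651 A

1.651 A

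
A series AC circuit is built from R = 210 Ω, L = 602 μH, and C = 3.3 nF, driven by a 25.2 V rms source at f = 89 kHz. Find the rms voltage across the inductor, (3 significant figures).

28.9 V

ω = 2πf = 559200 rad/s
X_L = ωL = 337 Ω
X_C = 1/(ωC) = 542 Ω
Net reactance X = X_L − X_C = -205 Ω
Z = 210 − j205 Ω
|Z| = √(210² + 205²) = 294 Ω
I = V/|Z| = 85.8 mA
V_L = I·|Z_L| = 0.0858 × 337 = 28.9 V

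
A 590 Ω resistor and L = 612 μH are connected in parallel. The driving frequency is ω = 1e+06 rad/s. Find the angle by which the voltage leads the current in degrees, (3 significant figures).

44.0°

X_L = ωL = 612 Ω
Parallel: admittances add. Y = 1/R + 1/(jωL)
Y = (0.00169 − j0.00163) S
|Y| = 0.00235 S → |Z| = 1/|Y| = 425 Ω, ∠Z = −∠Y = 44.0°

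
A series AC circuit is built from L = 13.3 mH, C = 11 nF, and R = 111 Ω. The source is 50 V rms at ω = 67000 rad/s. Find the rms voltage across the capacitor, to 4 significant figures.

141.7 V

X_L = ωL = 891.1 Ω
X_C = 1/(ωC) = 1357 Ω
Net reactance X = X_L − X_C = -465.8 Ω
Z = 111.0 − j465.8 Ω
|Z| = √(111.0² + 465.8²) = 478.8 Ω
I = V/|Z| = 104.4 mA
V_C = I·|Z_C| = 0.1044 × 1357 = 141.7 V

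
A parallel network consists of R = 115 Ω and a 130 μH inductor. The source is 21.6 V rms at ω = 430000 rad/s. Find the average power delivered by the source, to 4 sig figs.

4.057 W

X_L = ωL = 55.90 Ω
Parallel: admittances add. Y = 1/R + 1/(jωL)
Y = (0.008696 − j0.01789) S
|Y| = 0.01989 S → |Z| = 1/|Y| = 50.28 Ω, ∠Z = −∠Y = 64.08°
I = V/|Z| = 429.6 mA
P = VI cos φ = 21.6 × 0.4296 × cos(64.08°) = 4.057 W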